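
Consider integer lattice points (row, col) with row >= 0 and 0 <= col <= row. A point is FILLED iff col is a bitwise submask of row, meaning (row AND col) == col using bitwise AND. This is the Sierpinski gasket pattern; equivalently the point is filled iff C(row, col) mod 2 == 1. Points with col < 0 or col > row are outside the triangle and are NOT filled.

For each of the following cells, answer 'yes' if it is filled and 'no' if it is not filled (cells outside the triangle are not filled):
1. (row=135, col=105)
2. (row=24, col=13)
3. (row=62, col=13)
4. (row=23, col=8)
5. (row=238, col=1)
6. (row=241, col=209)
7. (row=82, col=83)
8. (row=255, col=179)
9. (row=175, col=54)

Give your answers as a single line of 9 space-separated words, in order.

(135,105): row=0b10000111, col=0b1101001, row AND col = 0b1 = 1; 1 != 105 -> empty
(24,13): row=0b11000, col=0b1101, row AND col = 0b1000 = 8; 8 != 13 -> empty
(62,13): row=0b111110, col=0b1101, row AND col = 0b1100 = 12; 12 != 13 -> empty
(23,8): row=0b10111, col=0b1000, row AND col = 0b0 = 0; 0 != 8 -> empty
(238,1): row=0b11101110, col=0b1, row AND col = 0b0 = 0; 0 != 1 -> empty
(241,209): row=0b11110001, col=0b11010001, row AND col = 0b11010001 = 209; 209 == 209 -> filled
(82,83): col outside [0, 82] -> not filled
(255,179): row=0b11111111, col=0b10110011, row AND col = 0b10110011 = 179; 179 == 179 -> filled
(175,54): row=0b10101111, col=0b110110, row AND col = 0b100110 = 38; 38 != 54 -> empty

Answer: no no no no no yes no yes no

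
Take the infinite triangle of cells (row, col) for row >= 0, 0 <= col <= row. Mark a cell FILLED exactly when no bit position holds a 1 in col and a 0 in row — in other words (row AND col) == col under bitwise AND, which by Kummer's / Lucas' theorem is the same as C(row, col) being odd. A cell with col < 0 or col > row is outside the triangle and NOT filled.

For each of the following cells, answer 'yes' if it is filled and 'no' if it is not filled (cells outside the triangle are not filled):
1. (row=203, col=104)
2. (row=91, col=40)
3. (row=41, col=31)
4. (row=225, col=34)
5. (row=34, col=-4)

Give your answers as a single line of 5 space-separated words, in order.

(203,104): row=0b11001011, col=0b1101000, row AND col = 0b1001000 = 72; 72 != 104 -> empty
(91,40): row=0b1011011, col=0b101000, row AND col = 0b1000 = 8; 8 != 40 -> empty
(41,31): row=0b101001, col=0b11111, row AND col = 0b1001 = 9; 9 != 31 -> empty
(225,34): row=0b11100001, col=0b100010, row AND col = 0b100000 = 32; 32 != 34 -> empty
(34,-4): col outside [0, 34] -> not filled

Answer: no no no no no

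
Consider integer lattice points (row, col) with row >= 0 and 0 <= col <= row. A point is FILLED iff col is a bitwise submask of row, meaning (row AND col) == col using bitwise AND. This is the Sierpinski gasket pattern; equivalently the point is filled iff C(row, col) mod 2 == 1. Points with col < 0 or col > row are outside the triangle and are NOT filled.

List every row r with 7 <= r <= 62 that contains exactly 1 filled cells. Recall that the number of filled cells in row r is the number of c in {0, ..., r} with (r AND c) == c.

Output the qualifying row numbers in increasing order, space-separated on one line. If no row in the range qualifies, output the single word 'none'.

Row r has 2^popcount(r) filled cells, so we need popcount(r) = log2(1) = 0.
Scan r = 7..62 and keep those with exactly 0 one-bits:
r=7=111 popcount=3 -> skip
r=8=1000 popcount=1 -> skip
r=9=1001 popcount=2 -> skip
r=10=1010 popcount=2 -> skip
r=11=1011 popcount=3 -> skip
r=12=1100 popcount=2 -> skip
r=13=1101 popcount=3 -> skip
r=14=1110 popcount=3 -> skip
r=15=1111 popcount=4 -> skip
r=16=10000 popcount=1 -> skip
r=17=10001 popcount=2 -> skip
r=18=10010 popcount=2 -> skip
r=19=10011 popcount=3 -> skip
r=20=10100 popcount=2 -> skip
r=21=10101 popcount=3 -> skip
r=22=10110 popcount=3 -> skip
r=23=10111 popcount=4 -> skip
r=24=11000 popcount=2 -> skip
r=25=11001 popcount=3 -> skip
r=26=11010 popcount=3 -> skip
r=27=11011 popcount=4 -> skip
r=28=11100 popcount=3 -> skip
r=29=11101 popcount=4 -> skip
r=30=11110 popcount=4 -> skip
r=31=11111 popcount=5 -> skip
r=32=100000 popcount=1 -> skip
r=33=100001 popcount=2 -> skip
r=34=100010 popcount=2 -> skip
r=35=100011 popcount=3 -> skip
r=36=100100 popcount=2 -> skip
r=37=100101 popcount=3 -> skip
r=38=100110 popcount=3 -> skip
r=39=100111 popcount=4 -> skip
r=40=101000 popcount=2 -> skip
r=41=101001 popcount=3 -> skip
r=42=101010 popcount=3 -> skip
r=43=101011 popcount=4 -> skip
r=44=101100 popcount=3 -> skip
r=45=101101 popcount=4 -> skip
r=46=101110 popcount=4 -> skip
r=47=101111 popcount=5 -> skip
r=48=110000 popcount=2 -> skip
r=49=110001 popcount=3 -> skip
r=50=110010 popcount=3 -> skip
r=51=110011 popcount=4 -> skip
r=52=110100 popcount=3 -> skip
r=53=110101 popcount=4 -> skip
r=54=110110 popcount=4 -> skip
r=55=110111 popcount=5 -> skip
r=56=111000 popcount=3 -> skip
r=57=111001 popcount=4 -> skip
r=58=111010 popcount=4 -> skip
r=59=111011 popcount=5 -> skip
r=60=111100 popcount=4 -> skip
r=61=111101 popcount=5 -> skip
r=62=111110 popcount=5 -> skip
Kept rows: none

Answer: none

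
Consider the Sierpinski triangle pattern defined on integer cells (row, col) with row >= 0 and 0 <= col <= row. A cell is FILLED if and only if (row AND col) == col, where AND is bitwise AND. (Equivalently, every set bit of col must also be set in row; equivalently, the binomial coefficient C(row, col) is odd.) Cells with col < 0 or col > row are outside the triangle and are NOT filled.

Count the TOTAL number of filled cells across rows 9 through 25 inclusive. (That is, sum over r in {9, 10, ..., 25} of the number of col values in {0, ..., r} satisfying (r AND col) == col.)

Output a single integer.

Answer: 118

Derivation:
r9=1001 pc2: +4 =4
r10=1010 pc2: +4 =8
r11=1011 pc3: +8 =16
r12=1100 pc2: +4 =20
r13=1101 pc3: +8 =28
r14=1110 pc3: +8 =36
r15=1111 pc4: +16 =52
r16=10000 pc1: +2 =54
r17=10001 pc2: +4 =58
r18=10010 pc2: +4 =62
r19=10011 pc3: +8 =70
r20=10100 pc2: +4 =74
r21=10101 pc3: +8 =82
r22=10110 pc3: +8 =90
r23=10111 pc4: +16 =106
r24=11000 pc2: +4 =110
r25=11001 pc3: +8 =118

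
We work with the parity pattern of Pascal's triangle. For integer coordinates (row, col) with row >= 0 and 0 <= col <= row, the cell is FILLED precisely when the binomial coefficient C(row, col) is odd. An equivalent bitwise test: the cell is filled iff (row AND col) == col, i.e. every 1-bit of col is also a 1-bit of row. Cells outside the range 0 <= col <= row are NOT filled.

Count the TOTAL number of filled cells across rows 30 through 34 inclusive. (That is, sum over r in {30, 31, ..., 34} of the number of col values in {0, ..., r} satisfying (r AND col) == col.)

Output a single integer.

r30=11110 pc4: +16 =16
r31=11111 pc5: +32 =48
r32=100000 pc1: +2 =50
r33=100001 pc2: +4 =54
r34=100010 pc2: +4 =58

Answer: 58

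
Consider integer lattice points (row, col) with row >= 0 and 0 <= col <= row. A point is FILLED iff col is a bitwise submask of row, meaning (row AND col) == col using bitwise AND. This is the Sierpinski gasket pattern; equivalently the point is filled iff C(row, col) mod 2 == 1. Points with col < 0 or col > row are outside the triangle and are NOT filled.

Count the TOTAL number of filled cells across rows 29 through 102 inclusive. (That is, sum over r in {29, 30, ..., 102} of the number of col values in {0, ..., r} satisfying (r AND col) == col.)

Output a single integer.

r29=11101 pc4: +16 =16
r30=11110 pc4: +16 =32
r31=11111 pc5: +32 =64
r32=100000 pc1: +2 =66
r33=100001 pc2: +4 =70
r34=100010 pc2: +4 =74
r35=100011 pc3: +8 =82
r36=100100 pc2: +4 =86
r37=100101 pc3: +8 =94
r38=100110 pc3: +8 =102
r39=100111 pc4: +16 =118
r40=101000 pc2: +4 =122
r41=101001 pc3: +8 =130
r42=101010 pc3: +8 =138
r43=101011 pc4: +16 =154
r44=101100 pc3: +8 =162
r45=101101 pc4: +16 =178
r46=101110 pc4: +16 =194
r47=101111 pc5: +32 =226
r48=110000 pc2: +4 =230
r49=110001 pc3: +8 =238
r50=110010 pc3: +8 =246
r51=110011 pc4: +16 =262
r52=110100 pc3: +8 =270
r53=110101 pc4: +16 =286
r54=110110 pc4: +16 =302
r55=110111 pc5: +32 =334
r56=111000 pc3: +8 =342
r57=111001 pc4: +16 =358
r58=111010 pc4: +16 =374
r59=111011 pc5: +32 =406
r60=111100 pc4: +16 =422
r61=111101 pc5: +32 =454
r62=111110 pc5: +32 =486
r63=111111 pc6: +64 =550
r64=1000000 pc1: +2 =552
r65=1000001 pc2: +4 =556
r66=1000010 pc2: +4 =560
r67=1000011 pc3: +8 =568
r68=1000100 pc2: +4 =572
r69=1000101 pc3: +8 =580
r70=1000110 pc3: +8 =588
r71=1000111 pc4: +16 =604
r72=1001000 pc2: +4 =608
r73=1001001 pc3: +8 =616
r74=1001010 pc3: +8 =624
r75=1001011 pc4: +16 =640
r76=1001100 pc3: +8 =648
r77=1001101 pc4: +16 =664
r78=1001110 pc4: +16 =680
r79=1001111 pc5: +32 =712
r80=1010000 pc2: +4 =716
r81=1010001 pc3: +8 =724
r82=1010010 pc3: +8 =732
r83=1010011 pc4: +16 =748
r84=1010100 pc3: +8 =756
r85=1010101 pc4: +16 =772
r86=1010110 pc4: +16 =788
r87=1010111 pc5: +32 =820
r88=1011000 pc3: +8 =828
r89=1011001 pc4: +16 =844
r90=1011010 pc4: +16 =860
r91=1011011 pc5: +32 =892
r92=1011100 pc4: +16 =908
r93=1011101 pc5: +32 =940
r94=1011110 pc5: +32 =972
r95=1011111 pc6: +64 =1036
r96=1100000 pc2: +4 =1040
r97=1100001 pc3: +8 =1048
r98=1100010 pc3: +8 =1056
r99=1100011 pc4: +16 =1072
r100=1100100 pc3: +8 =1080
r101=1100101 pc4: +16 =1096
r102=1100110 pc4: +16 =1112

Answer: 1112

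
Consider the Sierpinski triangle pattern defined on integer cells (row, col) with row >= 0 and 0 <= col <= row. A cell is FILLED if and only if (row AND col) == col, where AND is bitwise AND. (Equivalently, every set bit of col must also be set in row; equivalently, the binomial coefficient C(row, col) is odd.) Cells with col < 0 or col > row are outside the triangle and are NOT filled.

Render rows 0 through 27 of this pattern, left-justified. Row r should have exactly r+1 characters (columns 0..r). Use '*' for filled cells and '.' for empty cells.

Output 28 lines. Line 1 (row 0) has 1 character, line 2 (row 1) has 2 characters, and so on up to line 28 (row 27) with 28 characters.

Answer: *
**
*.*
****
*...*
**..**
*.*.*.*
********
*.......*
**......**
*.*.....*.*
****....****
*...*...*...*
**..**..**..**
*.*.*.*.*.*.*.*
****************
*...............*
**..............**
*.*.............*.*
****............****
*...*...........*...*
**..**..........**..**
*.*.*.*.........*.*.*.*
********........********
*.......*.......*.......*
**......**......**......**
*.*.....*.*.....*.*.....*.*
****....****....****....****

Derivation:
r0=0: *
r1=1: **
r2=10: *.*
r3=11: ****
r4=100: *...*
r5=101: **..**
r6=110: *.*.*.*
r7=111: ********
r8=1000: *.......*
r9=1001: **......**
r10=1010: *.*.....*.*
r11=1011: ****....****
r12=1100: *...*...*...*
r13=1101: **..**..**..**
r14=1110: *.*.*.*.*.*.*.*
r15=1111: ****************
r16=10000: *...............*
r17=10001: **..............**
r18=10010: *.*.............*.*
r19=10011: ****............****
r20=10100: *...*...........*...*
r21=10101: **..**..........**..**
r22=10110: *.*.*.*.........*.*.*.*
r23=10111: ********........********
r24=11000: *.......*.......*.......*
r25=11001: **......**......**......**
r26=11010: *.*.....*.*.....*.*.....*.*
r27=11011: ****....****....****....****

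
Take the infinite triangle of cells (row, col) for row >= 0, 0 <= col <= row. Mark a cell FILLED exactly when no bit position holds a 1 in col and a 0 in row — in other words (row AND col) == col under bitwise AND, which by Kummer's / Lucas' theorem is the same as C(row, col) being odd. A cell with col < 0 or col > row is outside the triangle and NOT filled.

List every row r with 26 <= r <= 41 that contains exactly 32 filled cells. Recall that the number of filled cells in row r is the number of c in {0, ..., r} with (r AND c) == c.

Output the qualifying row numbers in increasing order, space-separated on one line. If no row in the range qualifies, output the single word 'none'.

Row r has 2^popcount(r) filled cells, so we need popcount(r) = log2(32) = 5.
Scan r = 26..41 and keep those with exactly 5 one-bits:
r=26=11010 popcount=3 -> skip
r=27=11011 popcount=4 -> skip
r=28=11100 popcount=3 -> skip
r=29=11101 popcount=4 -> skip
r=30=11110 popcount=4 -> skip
r=31=11111 popcount=5 -> KEEP
r=32=100000 popcount=1 -> skip
r=33=100001 popcount=2 -> skip
r=34=100010 popcount=2 -> skip
r=35=100011 popcount=3 -> skip
r=36=100100 popcount=2 -> skip
r=37=100101 popcount=3 -> skip
r=38=100110 popcount=3 -> skip
r=39=100111 popcount=4 -> skip
r=40=101000 popcount=2 -> skip
r=41=101001 popcount=3 -> skip
Kept rows: 31

Answer: 31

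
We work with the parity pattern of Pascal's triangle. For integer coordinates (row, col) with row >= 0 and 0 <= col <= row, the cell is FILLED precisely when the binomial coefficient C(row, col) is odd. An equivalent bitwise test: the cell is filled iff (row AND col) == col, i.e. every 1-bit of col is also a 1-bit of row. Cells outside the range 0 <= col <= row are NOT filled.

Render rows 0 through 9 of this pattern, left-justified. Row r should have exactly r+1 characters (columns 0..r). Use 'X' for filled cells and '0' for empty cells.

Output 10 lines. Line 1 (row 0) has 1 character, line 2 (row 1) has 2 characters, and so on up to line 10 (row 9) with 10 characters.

r0=0: X
r1=1: XX
r2=10: X0X
r3=11: XXXX
r4=100: X000X
r5=101: XX00XX
r6=110: X0X0X0X
r7=111: XXXXXXXX
r8=1000: X0000000X
r9=1001: XX000000XX

Answer: X
XX
X0X
XXXX
X000X
XX00XX
X0X0X0X
XXXXXXXX
X0000000X
XX000000XX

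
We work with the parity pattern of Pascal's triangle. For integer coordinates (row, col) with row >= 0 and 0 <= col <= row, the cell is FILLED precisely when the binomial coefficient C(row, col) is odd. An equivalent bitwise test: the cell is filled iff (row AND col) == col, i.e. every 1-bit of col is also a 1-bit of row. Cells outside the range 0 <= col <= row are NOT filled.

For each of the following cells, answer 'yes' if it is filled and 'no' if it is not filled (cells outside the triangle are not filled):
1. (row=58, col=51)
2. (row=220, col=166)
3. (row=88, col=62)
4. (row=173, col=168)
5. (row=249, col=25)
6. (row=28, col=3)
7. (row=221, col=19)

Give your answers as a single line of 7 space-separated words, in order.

Answer: no no no yes yes no no

Derivation:
(58,51): row=0b111010, col=0b110011, row AND col = 0b110010 = 50; 50 != 51 -> empty
(220,166): row=0b11011100, col=0b10100110, row AND col = 0b10000100 = 132; 132 != 166 -> empty
(88,62): row=0b1011000, col=0b111110, row AND col = 0b11000 = 24; 24 != 62 -> empty
(173,168): row=0b10101101, col=0b10101000, row AND col = 0b10101000 = 168; 168 == 168 -> filled
(249,25): row=0b11111001, col=0b11001, row AND col = 0b11001 = 25; 25 == 25 -> filled
(28,3): row=0b11100, col=0b11, row AND col = 0b0 = 0; 0 != 3 -> empty
(221,19): row=0b11011101, col=0b10011, row AND col = 0b10001 = 17; 17 != 19 -> empty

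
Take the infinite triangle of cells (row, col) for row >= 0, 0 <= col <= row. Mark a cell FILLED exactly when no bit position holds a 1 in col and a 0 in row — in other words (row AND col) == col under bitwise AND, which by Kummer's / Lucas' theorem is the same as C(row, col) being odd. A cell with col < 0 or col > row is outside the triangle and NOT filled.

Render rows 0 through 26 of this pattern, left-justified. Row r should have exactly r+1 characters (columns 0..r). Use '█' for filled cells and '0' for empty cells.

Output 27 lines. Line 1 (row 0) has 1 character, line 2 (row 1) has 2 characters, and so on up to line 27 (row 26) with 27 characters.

Answer: █
██
█0█
████
█000█
██00██
█0█0█0█
████████
█0000000█
██000000██
█0█00000█0█
████0000████
█000█000█000█
██00██00██00██
█0█0█0█0█0█0█0█
████████████████
█000000000000000█
██00000000000000██
█0█0000000000000█0█
████000000000000████
█000█00000000000█000█
██00██0000000000██00██
█0█0█0█000000000█0█0█0█
████████00000000████████
█0000000█0000000█0000000█
██000000██000000██000000██
█0█00000█0█00000█0█00000█0█

Derivation:
r0=0: █
r1=1: ██
r2=10: █0█
r3=11: ████
r4=100: █000█
r5=101: ██00██
r6=110: █0█0█0█
r7=111: ████████
r8=1000: █0000000█
r9=1001: ██000000██
r10=1010: █0█00000█0█
r11=1011: ████0000████
r12=1100: █000█000█000█
r13=1101: ██00██00██00██
r14=1110: █0█0█0█0█0█0█0█
r15=1111: ████████████████
r16=10000: █000000000000000█
r17=10001: ██00000000000000██
r18=10010: █0█0000000000000█0█
r19=10011: ████000000000000████
r20=10100: █000█00000000000█000█
r21=10101: ██00██0000000000██00██
r22=10110: █0█0█0█000000000█0█0█0█
r23=10111: ████████00000000████████
r24=11000: █0000000█0000000█0000000█
r25=11001: ██000000██000000██000000██
r26=11010: █0█00000█0█00000█0█00000█0█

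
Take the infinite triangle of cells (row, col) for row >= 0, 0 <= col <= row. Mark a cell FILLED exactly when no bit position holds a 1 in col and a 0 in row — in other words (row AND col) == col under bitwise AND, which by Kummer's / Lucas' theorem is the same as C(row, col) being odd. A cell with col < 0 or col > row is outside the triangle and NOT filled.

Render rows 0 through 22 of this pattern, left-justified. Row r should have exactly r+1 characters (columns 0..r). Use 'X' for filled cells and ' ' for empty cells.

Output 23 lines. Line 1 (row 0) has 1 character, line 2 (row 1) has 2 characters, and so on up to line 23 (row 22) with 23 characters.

r0=0: X
r1=1: XX
r2=10: X X
r3=11: XXXX
r4=100: X   X
r5=101: XX  XX
r6=110: X X X X
r7=111: XXXXXXXX
r8=1000: X       X
r9=1001: XX      XX
r10=1010: X X     X X
r11=1011: XXXX    XXXX
r12=1100: X   X   X   X
r13=1101: XX  XX  XX  XX
r14=1110: X X X X X X X X
r15=1111: XXXXXXXXXXXXXXXX
r16=10000: X               X
r17=10001: XX              XX
r18=10010: X X             X X
r19=10011: XXXX            XXXX
r20=10100: X   X           X   X
r21=10101: XX  XX          XX  XX
r22=10110: X X X X         X X X X

Answer: X
XX
X X
XXXX
X   X
XX  XX
X X X X
XXXXXXXX
X       X
XX      XX
X X     X X
XXXX    XXXX
X   X   X   X
XX  XX  XX  XX
X X X X X X X X
XXXXXXXXXXXXXXXX
X               X
XX              XX
X X             X X
XXXX            XXXX
X   X           X   X
XX  XX          XX  XX
X X X X         X X X X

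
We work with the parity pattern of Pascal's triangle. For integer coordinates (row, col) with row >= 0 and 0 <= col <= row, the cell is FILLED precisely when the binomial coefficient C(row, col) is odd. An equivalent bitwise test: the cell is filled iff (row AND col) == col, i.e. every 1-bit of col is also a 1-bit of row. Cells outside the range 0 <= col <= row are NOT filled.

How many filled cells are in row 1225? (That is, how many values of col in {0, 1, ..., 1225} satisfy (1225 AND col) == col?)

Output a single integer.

Answer: 32

Derivation:
1225 in binary = 10011001001
popcount(1225) = number of 1-bits in 10011001001 = 5
A col c satisfies (1225 AND c) == c iff every set bit of c is also set in 1225; each of the 5 set bits of 1225 can independently be on or off in c.
count = 2^5 = 32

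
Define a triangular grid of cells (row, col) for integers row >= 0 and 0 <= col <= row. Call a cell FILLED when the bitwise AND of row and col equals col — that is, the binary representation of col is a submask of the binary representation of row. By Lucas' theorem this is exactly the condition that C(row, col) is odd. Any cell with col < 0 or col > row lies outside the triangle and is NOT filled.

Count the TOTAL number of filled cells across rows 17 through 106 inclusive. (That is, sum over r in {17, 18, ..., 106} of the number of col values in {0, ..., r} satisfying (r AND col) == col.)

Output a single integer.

Answer: 1280

Derivation:
r17=10001 pc2: +4 =4
r18=10010 pc2: +4 =8
r19=10011 pc3: +8 =16
r20=10100 pc2: +4 =20
r21=10101 pc3: +8 =28
r22=10110 pc3: +8 =36
r23=10111 pc4: +16 =52
r24=11000 pc2: +4 =56
r25=11001 pc3: +8 =64
r26=11010 pc3: +8 =72
r27=11011 pc4: +16 =88
r28=11100 pc3: +8 =96
r29=11101 pc4: +16 =112
r30=11110 pc4: +16 =128
r31=11111 pc5: +32 =160
r32=100000 pc1: +2 =162
r33=100001 pc2: +4 =166
r34=100010 pc2: +4 =170
r35=100011 pc3: +8 =178
r36=100100 pc2: +4 =182
r37=100101 pc3: +8 =190
r38=100110 pc3: +8 =198
r39=100111 pc4: +16 =214
r40=101000 pc2: +4 =218
r41=101001 pc3: +8 =226
r42=101010 pc3: +8 =234
r43=101011 pc4: +16 =250
r44=101100 pc3: +8 =258
r45=101101 pc4: +16 =274
r46=101110 pc4: +16 =290
r47=101111 pc5: +32 =322
r48=110000 pc2: +4 =326
r49=110001 pc3: +8 =334
r50=110010 pc3: +8 =342
r51=110011 pc4: +16 =358
r52=110100 pc3: +8 =366
r53=110101 pc4: +16 =382
r54=110110 pc4: +16 =398
r55=110111 pc5: +32 =430
r56=111000 pc3: +8 =438
r57=111001 pc4: +16 =454
r58=111010 pc4: +16 =470
r59=111011 pc5: +32 =502
r60=111100 pc4: +16 =518
r61=111101 pc5: +32 =550
r62=111110 pc5: +32 =582
r63=111111 pc6: +64 =646
r64=1000000 pc1: +2 =648
r65=1000001 pc2: +4 =652
r66=1000010 pc2: +4 =656
r67=1000011 pc3: +8 =664
r68=1000100 pc2: +4 =668
r69=1000101 pc3: +8 =676
r70=1000110 pc3: +8 =684
r71=1000111 pc4: +16 =700
r72=1001000 pc2: +4 =704
r73=1001001 pc3: +8 =712
r74=1001010 pc3: +8 =720
r75=1001011 pc4: +16 =736
r76=1001100 pc3: +8 =744
r77=1001101 pc4: +16 =760
r78=1001110 pc4: +16 =776
r79=1001111 pc5: +32 =808
r80=1010000 pc2: +4 =812
r81=1010001 pc3: +8 =820
r82=1010010 pc3: +8 =828
r83=1010011 pc4: +16 =844
r84=1010100 pc3: +8 =852
r85=1010101 pc4: +16 =868
r86=1010110 pc4: +16 =884
r87=1010111 pc5: +32 =916
r88=1011000 pc3: +8 =924
r89=1011001 pc4: +16 =940
r90=1011010 pc4: +16 =956
r91=1011011 pc5: +32 =988
r92=1011100 pc4: +16 =1004
r93=1011101 pc5: +32 =1036
r94=1011110 pc5: +32 =1068
r95=1011111 pc6: +64 =1132
r96=1100000 pc2: +4 =1136
r97=1100001 pc3: +8 =1144
r98=1100010 pc3: +8 =1152
r99=1100011 pc4: +16 =1168
r100=1100100 pc3: +8 =1176
r101=1100101 pc4: +16 =1192
r102=1100110 pc4: +16 =1208
r103=1100111 pc5: +32 =1240
r104=1101000 pc3: +8 =1248
r105=1101001 pc4: +16 =1264
r106=1101010 pc4: +16 =1280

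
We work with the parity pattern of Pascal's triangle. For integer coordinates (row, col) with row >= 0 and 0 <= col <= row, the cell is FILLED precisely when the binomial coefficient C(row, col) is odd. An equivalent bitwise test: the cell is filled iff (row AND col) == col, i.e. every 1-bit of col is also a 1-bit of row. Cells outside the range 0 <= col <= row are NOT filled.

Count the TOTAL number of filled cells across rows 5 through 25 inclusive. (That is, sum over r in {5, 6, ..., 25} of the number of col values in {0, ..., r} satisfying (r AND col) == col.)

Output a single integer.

Answer: 136

Derivation:
r5=101 pc2: +4 =4
r6=110 pc2: +4 =8
r7=111 pc3: +8 =16
r8=1000 pc1: +2 =18
r9=1001 pc2: +4 =22
r10=1010 pc2: +4 =26
r11=1011 pc3: +8 =34
r12=1100 pc2: +4 =38
r13=1101 pc3: +8 =46
r14=1110 pc3: +8 =54
r15=1111 pc4: +16 =70
r16=10000 pc1: +2 =72
r17=10001 pc2: +4 =76
r18=10010 pc2: +4 =80
r19=10011 pc3: +8 =88
r20=10100 pc2: +4 =92
r21=10101 pc3: +8 =100
r22=10110 pc3: +8 =108
r23=10111 pc4: +16 =124
r24=11000 pc2: +4 =128
r25=11001 pc3: +8 =136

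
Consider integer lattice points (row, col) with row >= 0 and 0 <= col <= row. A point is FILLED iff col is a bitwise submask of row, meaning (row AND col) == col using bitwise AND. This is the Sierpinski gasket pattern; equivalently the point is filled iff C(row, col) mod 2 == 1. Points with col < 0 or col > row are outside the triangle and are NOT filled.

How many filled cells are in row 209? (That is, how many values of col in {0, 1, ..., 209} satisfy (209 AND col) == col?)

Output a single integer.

Answer: 16

Derivation:
209 in binary = 11010001
popcount(209) = number of 1-bits in 11010001 = 4
A col c satisfies (209 AND c) == c iff every set bit of c is also set in 209; each of the 4 set bits of 209 can independently be on or off in c.
count = 2^4 = 16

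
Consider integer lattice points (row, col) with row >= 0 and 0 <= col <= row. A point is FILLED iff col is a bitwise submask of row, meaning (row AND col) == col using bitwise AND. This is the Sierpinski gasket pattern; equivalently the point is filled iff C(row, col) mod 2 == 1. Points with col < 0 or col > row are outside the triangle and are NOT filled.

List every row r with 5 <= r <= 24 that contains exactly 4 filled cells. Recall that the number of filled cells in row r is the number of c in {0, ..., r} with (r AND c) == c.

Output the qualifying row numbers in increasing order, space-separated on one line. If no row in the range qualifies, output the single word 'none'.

Answer: 5 6 9 10 12 17 18 20 24

Derivation:
Row r has 2^popcount(r) filled cells, so we need popcount(r) = log2(4) = 2.
Scan r = 5..24 and keep those with exactly 2 one-bits:
r=5=101 popcount=2 -> KEEP
r=6=110 popcount=2 -> KEEP
r=7=111 popcount=3 -> skip
r=8=1000 popcount=1 -> skip
r=9=1001 popcount=2 -> KEEP
r=10=1010 popcount=2 -> KEEP
r=11=1011 popcount=3 -> skip
r=12=1100 popcount=2 -> KEEP
r=13=1101 popcount=3 -> skip
r=14=1110 popcount=3 -> skip
r=15=1111 popcount=4 -> skip
r=16=10000 popcount=1 -> skip
r=17=10001 popcount=2 -> KEEP
r=18=10010 popcount=2 -> KEEP
r=19=10011 popcount=3 -> skip
r=20=10100 popcount=2 -> KEEP
r=21=10101 popcount=3 -> skip
r=22=10110 popcount=3 -> skip
r=23=10111 popcount=4 -> skip
r=24=11000 popcount=2 -> KEEP
Kept rows: 5 6 9 10 12 17 18 20 24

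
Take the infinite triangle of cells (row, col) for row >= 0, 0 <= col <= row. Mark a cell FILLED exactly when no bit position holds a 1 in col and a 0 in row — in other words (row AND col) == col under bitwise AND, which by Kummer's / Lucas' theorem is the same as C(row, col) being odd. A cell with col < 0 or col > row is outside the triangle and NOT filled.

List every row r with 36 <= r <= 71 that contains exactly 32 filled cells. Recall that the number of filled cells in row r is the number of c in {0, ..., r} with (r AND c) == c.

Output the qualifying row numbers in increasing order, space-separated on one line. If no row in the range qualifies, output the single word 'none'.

Answer: 47 55 59 61 62

Derivation:
Row r has 2^popcount(r) filled cells, so we need popcount(r) = log2(32) = 5.
Scan r = 36..71 and keep those with exactly 5 one-bits:
r=36=100100 popcount=2 -> skip
r=37=100101 popcount=3 -> skip
r=38=100110 popcount=3 -> skip
r=39=100111 popcount=4 -> skip
r=40=101000 popcount=2 -> skip
r=41=101001 popcount=3 -> skip
r=42=101010 popcount=3 -> skip
r=43=101011 popcount=4 -> skip
r=44=101100 popcount=3 -> skip
r=45=101101 popcount=4 -> skip
r=46=101110 popcount=4 -> skip
r=47=101111 popcount=5 -> KEEP
r=48=110000 popcount=2 -> skip
r=49=110001 popcount=3 -> skip
r=50=110010 popcount=3 -> skip
r=51=110011 popcount=4 -> skip
r=52=110100 popcount=3 -> skip
r=53=110101 popcount=4 -> skip
r=54=110110 popcount=4 -> skip
r=55=110111 popcount=5 -> KEEP
r=56=111000 popcount=3 -> skip
r=57=111001 popcount=4 -> skip
r=58=111010 popcount=4 -> skip
r=59=111011 popcount=5 -> KEEP
r=60=111100 popcount=4 -> skip
r=61=111101 popcount=5 -> KEEP
r=62=111110 popcount=5 -> KEEP
r=63=111111 popcount=6 -> skip
r=64=1000000 popcount=1 -> skip
r=65=1000001 popcount=2 -> skip
r=66=1000010 popcount=2 -> skip
r=67=1000011 popcount=3 -> skip
r=68=1000100 popcount=2 -> skip
r=69=1000101 popcount=3 -> skip
r=70=1000110 popcount=3 -> skip
r=71=1000111 popcount=4 -> skip
Kept rows: 47 55 59 61 62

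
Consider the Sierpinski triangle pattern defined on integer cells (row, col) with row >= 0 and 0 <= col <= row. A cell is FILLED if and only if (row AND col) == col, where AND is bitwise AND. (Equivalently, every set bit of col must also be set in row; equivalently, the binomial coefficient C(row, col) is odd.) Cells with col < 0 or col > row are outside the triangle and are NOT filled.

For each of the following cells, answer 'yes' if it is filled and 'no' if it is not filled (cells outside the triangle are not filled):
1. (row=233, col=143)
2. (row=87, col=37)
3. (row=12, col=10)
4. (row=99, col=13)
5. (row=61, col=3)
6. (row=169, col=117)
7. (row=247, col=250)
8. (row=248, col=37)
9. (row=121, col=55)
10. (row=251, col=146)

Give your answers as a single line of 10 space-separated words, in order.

Answer: no no no no no no no no no yes

Derivation:
(233,143): row=0b11101001, col=0b10001111, row AND col = 0b10001001 = 137; 137 != 143 -> empty
(87,37): row=0b1010111, col=0b100101, row AND col = 0b101 = 5; 5 != 37 -> empty
(12,10): row=0b1100, col=0b1010, row AND col = 0b1000 = 8; 8 != 10 -> empty
(99,13): row=0b1100011, col=0b1101, row AND col = 0b1 = 1; 1 != 13 -> empty
(61,3): row=0b111101, col=0b11, row AND col = 0b1 = 1; 1 != 3 -> empty
(169,117): row=0b10101001, col=0b1110101, row AND col = 0b100001 = 33; 33 != 117 -> empty
(247,250): col outside [0, 247] -> not filled
(248,37): row=0b11111000, col=0b100101, row AND col = 0b100000 = 32; 32 != 37 -> empty
(121,55): row=0b1111001, col=0b110111, row AND col = 0b110001 = 49; 49 != 55 -> empty
(251,146): row=0b11111011, col=0b10010010, row AND col = 0b10010010 = 146; 146 == 146 -> filled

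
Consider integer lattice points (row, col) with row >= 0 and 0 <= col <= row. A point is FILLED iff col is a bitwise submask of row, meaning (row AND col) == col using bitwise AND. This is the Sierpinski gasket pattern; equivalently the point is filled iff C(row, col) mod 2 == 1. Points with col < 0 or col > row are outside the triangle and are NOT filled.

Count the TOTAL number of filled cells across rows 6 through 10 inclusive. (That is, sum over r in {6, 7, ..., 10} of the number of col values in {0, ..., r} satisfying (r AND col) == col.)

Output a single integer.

Answer: 22

Derivation:
r6=110 pc2: +4 =4
r7=111 pc3: +8 =12
r8=1000 pc1: +2 =14
r9=1001 pc2: +4 =18
r10=1010 pc2: +4 =22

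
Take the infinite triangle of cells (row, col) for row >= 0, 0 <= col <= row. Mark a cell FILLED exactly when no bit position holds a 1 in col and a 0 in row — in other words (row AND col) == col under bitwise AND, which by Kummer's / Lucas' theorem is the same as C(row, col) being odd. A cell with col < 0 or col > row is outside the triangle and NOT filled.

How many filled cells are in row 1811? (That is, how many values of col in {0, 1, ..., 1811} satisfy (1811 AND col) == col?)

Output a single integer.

1811 in binary = 11100010011
popcount(1811) = number of 1-bits in 11100010011 = 6
A col c satisfies (1811 AND c) == c iff every set bit of c is also set in 1811; each of the 6 set bits of 1811 can independently be on or off in c.
count = 2^6 = 64

Answer: 64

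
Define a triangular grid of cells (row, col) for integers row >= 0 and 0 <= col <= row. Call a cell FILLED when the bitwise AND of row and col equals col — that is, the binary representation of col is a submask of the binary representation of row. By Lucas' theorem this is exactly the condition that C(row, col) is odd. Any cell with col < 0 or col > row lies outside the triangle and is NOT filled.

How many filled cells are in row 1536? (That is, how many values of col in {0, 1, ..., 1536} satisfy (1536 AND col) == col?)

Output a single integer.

1536 in binary = 11000000000
popcount(1536) = number of 1-bits in 11000000000 = 2
A col c satisfies (1536 AND c) == c iff every set bit of c is also set in 1536; each of the 2 set bits of 1536 can independently be on or off in c.
count = 2^2 = 4

Answer: 4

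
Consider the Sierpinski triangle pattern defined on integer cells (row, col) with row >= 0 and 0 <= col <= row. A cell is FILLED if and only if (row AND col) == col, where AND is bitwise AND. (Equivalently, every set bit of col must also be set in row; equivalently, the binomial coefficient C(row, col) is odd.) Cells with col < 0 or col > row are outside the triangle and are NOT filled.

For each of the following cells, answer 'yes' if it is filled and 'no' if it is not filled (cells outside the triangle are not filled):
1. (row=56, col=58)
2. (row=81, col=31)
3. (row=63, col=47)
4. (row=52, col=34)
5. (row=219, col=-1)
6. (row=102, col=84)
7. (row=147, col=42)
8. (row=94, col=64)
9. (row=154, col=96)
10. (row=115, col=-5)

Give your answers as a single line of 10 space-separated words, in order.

(56,58): col outside [0, 56] -> not filled
(81,31): row=0b1010001, col=0b11111, row AND col = 0b10001 = 17; 17 != 31 -> empty
(63,47): row=0b111111, col=0b101111, row AND col = 0b101111 = 47; 47 == 47 -> filled
(52,34): row=0b110100, col=0b100010, row AND col = 0b100000 = 32; 32 != 34 -> empty
(219,-1): col outside [0, 219] -> not filled
(102,84): row=0b1100110, col=0b1010100, row AND col = 0b1000100 = 68; 68 != 84 -> empty
(147,42): row=0b10010011, col=0b101010, row AND col = 0b10 = 2; 2 != 42 -> empty
(94,64): row=0b1011110, col=0b1000000, row AND col = 0b1000000 = 64; 64 == 64 -> filled
(154,96): row=0b10011010, col=0b1100000, row AND col = 0b0 = 0; 0 != 96 -> empty
(115,-5): col outside [0, 115] -> not filled

Answer: no no yes no no no no yes no no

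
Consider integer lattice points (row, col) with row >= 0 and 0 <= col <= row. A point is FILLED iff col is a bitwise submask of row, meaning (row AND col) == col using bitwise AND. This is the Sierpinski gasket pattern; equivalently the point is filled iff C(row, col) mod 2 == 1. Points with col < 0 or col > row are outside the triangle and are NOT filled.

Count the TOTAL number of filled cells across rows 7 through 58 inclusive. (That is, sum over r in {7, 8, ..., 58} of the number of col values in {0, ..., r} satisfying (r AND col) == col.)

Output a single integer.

Answer: 534

Derivation:
r7=111 pc3: +8 =8
r8=1000 pc1: +2 =10
r9=1001 pc2: +4 =14
r10=1010 pc2: +4 =18
r11=1011 pc3: +8 =26
r12=1100 pc2: +4 =30
r13=1101 pc3: +8 =38
r14=1110 pc3: +8 =46
r15=1111 pc4: +16 =62
r16=10000 pc1: +2 =64
r17=10001 pc2: +4 =68
r18=10010 pc2: +4 =72
r19=10011 pc3: +8 =80
r20=10100 pc2: +4 =84
r21=10101 pc3: +8 =92
r22=10110 pc3: +8 =100
r23=10111 pc4: +16 =116
r24=11000 pc2: +4 =120
r25=11001 pc3: +8 =128
r26=11010 pc3: +8 =136
r27=11011 pc4: +16 =152
r28=11100 pc3: +8 =160
r29=11101 pc4: +16 =176
r30=11110 pc4: +16 =192
r31=11111 pc5: +32 =224
r32=100000 pc1: +2 =226
r33=100001 pc2: +4 =230
r34=100010 pc2: +4 =234
r35=100011 pc3: +8 =242
r36=100100 pc2: +4 =246
r37=100101 pc3: +8 =254
r38=100110 pc3: +8 =262
r39=100111 pc4: +16 =278
r40=101000 pc2: +4 =282
r41=101001 pc3: +8 =290
r42=101010 pc3: +8 =298
r43=101011 pc4: +16 =314
r44=101100 pc3: +8 =322
r45=101101 pc4: +16 =338
r46=101110 pc4: +16 =354
r47=101111 pc5: +32 =386
r48=110000 pc2: +4 =390
r49=110001 pc3: +8 =398
r50=110010 pc3: +8 =406
r51=110011 pc4: +16 =422
r52=110100 pc3: +8 =430
r53=110101 pc4: +16 =446
r54=110110 pc4: +16 =462
r55=110111 pc5: +32 =494
r56=111000 pc3: +8 =502
r57=111001 pc4: +16 =518
r58=111010 pc4: +16 =534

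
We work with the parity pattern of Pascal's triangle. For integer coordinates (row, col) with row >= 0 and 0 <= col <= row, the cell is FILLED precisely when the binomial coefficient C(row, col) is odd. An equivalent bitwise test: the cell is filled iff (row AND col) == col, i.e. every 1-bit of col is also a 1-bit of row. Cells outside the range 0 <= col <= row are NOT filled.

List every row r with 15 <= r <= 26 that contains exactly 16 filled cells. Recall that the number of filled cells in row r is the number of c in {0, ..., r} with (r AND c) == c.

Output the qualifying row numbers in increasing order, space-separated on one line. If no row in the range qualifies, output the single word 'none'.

Row r has 2^popcount(r) filled cells, so we need popcount(r) = log2(16) = 4.
Scan r = 15..26 and keep those with exactly 4 one-bits:
r=15=1111 popcount=4 -> KEEP
r=16=10000 popcount=1 -> skip
r=17=10001 popcount=2 -> skip
r=18=10010 popcount=2 -> skip
r=19=10011 popcount=3 -> skip
r=20=10100 popcount=2 -> skip
r=21=10101 popcount=3 -> skip
r=22=10110 popcount=3 -> skip
r=23=10111 popcount=4 -> KEEP
r=24=11000 popcount=2 -> skip
r=25=11001 popcount=3 -> skip
r=26=11010 popcount=3 -> skip
Kept rows: 15 23

Answer: 15 23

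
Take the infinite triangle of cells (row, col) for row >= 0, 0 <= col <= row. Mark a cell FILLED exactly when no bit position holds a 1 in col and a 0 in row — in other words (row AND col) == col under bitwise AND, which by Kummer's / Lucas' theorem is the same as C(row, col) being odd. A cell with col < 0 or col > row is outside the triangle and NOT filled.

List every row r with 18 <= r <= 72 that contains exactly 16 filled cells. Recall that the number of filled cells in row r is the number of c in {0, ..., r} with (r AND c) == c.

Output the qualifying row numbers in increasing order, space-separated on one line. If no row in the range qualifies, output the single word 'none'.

Answer: 23 27 29 30 39 43 45 46 51 53 54 57 58 60 71

Derivation:
Row r has 2^popcount(r) filled cells, so we need popcount(r) = log2(16) = 4.
Scan r = 18..72 and keep those with exactly 4 one-bits:
r=18=10010 popcount=2 -> skip
r=19=10011 popcount=3 -> skip
r=20=10100 popcount=2 -> skip
r=21=10101 popcount=3 -> skip
r=22=10110 popcount=3 -> skip
r=23=10111 popcount=4 -> KEEP
r=24=11000 popcount=2 -> skip
r=25=11001 popcount=3 -> skip
r=26=11010 popcount=3 -> skip
r=27=11011 popcount=4 -> KEEP
r=28=11100 popcount=3 -> skip
r=29=11101 popcount=4 -> KEEP
r=30=11110 popcount=4 -> KEEP
r=31=11111 popcount=5 -> skip
r=32=100000 popcount=1 -> skip
r=33=100001 popcount=2 -> skip
r=34=100010 popcount=2 -> skip
r=35=100011 popcount=3 -> skip
r=36=100100 popcount=2 -> skip
r=37=100101 popcount=3 -> skip
r=38=100110 popcount=3 -> skip
r=39=100111 popcount=4 -> KEEP
r=40=101000 popcount=2 -> skip
r=41=101001 popcount=3 -> skip
r=42=101010 popcount=3 -> skip
r=43=101011 popcount=4 -> KEEP
r=44=101100 popcount=3 -> skip
r=45=101101 popcount=4 -> KEEP
r=46=101110 popcount=4 -> KEEP
r=47=101111 popcount=5 -> skip
r=48=110000 popcount=2 -> skip
r=49=110001 popcount=3 -> skip
r=50=110010 popcount=3 -> skip
r=51=110011 popcount=4 -> KEEP
r=52=110100 popcount=3 -> skip
r=53=110101 popcount=4 -> KEEP
r=54=110110 popcount=4 -> KEEP
r=55=110111 popcount=5 -> skip
r=56=111000 popcount=3 -> skip
r=57=111001 popcount=4 -> KEEP
r=58=111010 popcount=4 -> KEEP
r=59=111011 popcount=5 -> skip
r=60=111100 popcount=4 -> KEEP
r=61=111101 popcount=5 -> skip
r=62=111110 popcount=5 -> skip
r=63=111111 popcount=6 -> skip
r=64=1000000 popcount=1 -> skip
r=65=1000001 popcount=2 -> skip
r=66=1000010 popcount=2 -> skip
r=67=1000011 popcount=3 -> skip
r=68=1000100 popcount=2 -> skip
r=69=1000101 popcount=3 -> skip
r=70=1000110 popcount=3 -> skip
r=71=1000111 popcount=4 -> KEEP
r=72=1001000 popcount=2 -> skip
Kept rows: 23 27 29 30 39 43 45 46 51 53 54 57 58 60 71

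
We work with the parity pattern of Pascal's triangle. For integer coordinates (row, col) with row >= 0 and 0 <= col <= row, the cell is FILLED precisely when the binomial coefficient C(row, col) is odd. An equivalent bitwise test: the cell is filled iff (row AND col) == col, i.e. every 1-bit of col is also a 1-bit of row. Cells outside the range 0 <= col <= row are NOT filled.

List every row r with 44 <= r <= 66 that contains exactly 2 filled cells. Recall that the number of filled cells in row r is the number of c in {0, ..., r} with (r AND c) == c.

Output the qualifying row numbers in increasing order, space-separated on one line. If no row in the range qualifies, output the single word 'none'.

Answer: 64

Derivation:
Row r has 2^popcount(r) filled cells, so we need popcount(r) = log2(2) = 1.
Scan r = 44..66 and keep those with exactly 1 one-bits:
r=44=101100 popcount=3 -> skip
r=45=101101 popcount=4 -> skip
r=46=101110 popcount=4 -> skip
r=47=101111 popcount=5 -> skip
r=48=110000 popcount=2 -> skip
r=49=110001 popcount=3 -> skip
r=50=110010 popcount=3 -> skip
r=51=110011 popcount=4 -> skip
r=52=110100 popcount=3 -> skip
r=53=110101 popcount=4 -> skip
r=54=110110 popcount=4 -> skip
r=55=110111 popcount=5 -> skip
r=56=111000 popcount=3 -> skip
r=57=111001 popcount=4 -> skip
r=58=111010 popcount=4 -> skip
r=59=111011 popcount=5 -> skip
r=60=111100 popcount=4 -> skip
r=61=111101 popcount=5 -> skip
r=62=111110 popcount=5 -> skip
r=63=111111 popcount=6 -> skip
r=64=1000000 popcount=1 -> KEEP
r=65=1000001 popcount=2 -> skip
r=66=1000010 popcount=2 -> skip
Kept rows: 64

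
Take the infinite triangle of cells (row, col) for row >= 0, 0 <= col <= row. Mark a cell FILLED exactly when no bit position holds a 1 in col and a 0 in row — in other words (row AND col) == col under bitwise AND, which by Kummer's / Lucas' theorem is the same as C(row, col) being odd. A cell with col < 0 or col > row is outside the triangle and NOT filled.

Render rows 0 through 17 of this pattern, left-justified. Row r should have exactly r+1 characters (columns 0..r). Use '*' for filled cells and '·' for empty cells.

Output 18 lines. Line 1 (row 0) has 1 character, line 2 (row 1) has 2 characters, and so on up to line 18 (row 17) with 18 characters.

Answer: *
**
*·*
****
*···*
**··**
*·*·*·*
********
*·······*
**······**
*·*·····*·*
****····****
*···*···*···*
**··**··**··**
*·*·*·*·*·*·*·*
****************
*···············*
**··············**

Derivation:
r0=0: *
r1=1: **
r2=10: *·*
r3=11: ****
r4=100: *···*
r5=101: **··**
r6=110: *·*·*·*
r7=111: ********
r8=1000: *·······*
r9=1001: **······**
r10=1010: *·*·····*·*
r11=1011: ****····****
r12=1100: *···*···*···*
r13=1101: **··**··**··**
r14=1110: *·*·*·*·*·*·*·*
r15=1111: ****************
r16=10000: *···············*
r17=10001: **··············**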